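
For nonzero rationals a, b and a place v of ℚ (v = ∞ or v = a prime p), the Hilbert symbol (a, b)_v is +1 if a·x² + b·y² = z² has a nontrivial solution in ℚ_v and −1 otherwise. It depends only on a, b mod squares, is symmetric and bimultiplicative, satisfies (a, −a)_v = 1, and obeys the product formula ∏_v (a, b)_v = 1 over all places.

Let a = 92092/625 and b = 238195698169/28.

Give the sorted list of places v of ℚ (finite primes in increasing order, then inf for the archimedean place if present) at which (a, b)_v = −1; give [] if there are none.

[2, 17, 23, 31]

Mod squares: a ≡ 23023, b ≡ 84847. Check v ∈ {∞, 2, 5, 7, 11, 13, 17, 23, 31}.
v=17: a=17^0·(≡12), b=17^1·(≡14) mod 17; (12|17)=-1, (14|17)=-1; (−1)^{0·1·8}·(-1)^1·(-1)^0 = -1.
v=7: a=7^1·(≡5), b=7^-1·(≡4) mod 7; (5|7)=-1, (4|7)=+1; (−1)^{1·-1·3}·(-1)^-1·(+1)^1 = +1.
v=∞: 23023 > 0 and 84847 > 0  ⇒  (a,b)_∞ = +1.
v=5: a=5^-4·(≡2), b=5^0·(≡3) mod 5; (2|5)=-1, (3|5)=-1; (−1)^{-4·0·2}·(-1)^0·(-1)^-4 = +1.
v=2: v_2(a)=2, v_2(b)=-2; units ≡ 7, 7 (mod 8); ε·ε+αω+βω = 1·1+2·0+-2·0 ≡ 1  ⇒  (a,b)_2 = -1.
v=31: a=31^0·(≡23), b=31^3·(≡18) mod 31; (23|31)=-1, (18|31)=+1; (−1)^{0·3·15}·(-1)^3·(+1)^0 = -1.
v=11: a=11^1·(≡5), b=11^2·(≡1) mod 11; (5|11)=+1, (1|11)=+1; (−1)^{1·2·5}·(+1)^2·(+1)^1 = +1.
v=13: a=13^1·(≡12), b=13^2·(≡3) mod 13; (12|13)=+1, (3|13)=+1; (−1)^{1·2·6}·(+1)^2·(+1)^1 = +1.
v=23: a=23^1·(≡12), b=23^1·(≡4) mod 23; (12|23)=+1, (4|23)=+1; (−1)^{1·1·11}·(+1)^1·(+1)^1 = -1.
|Ram(23023, 84847)| = 4, even; anisotropic at {2, 17, 23, 31}.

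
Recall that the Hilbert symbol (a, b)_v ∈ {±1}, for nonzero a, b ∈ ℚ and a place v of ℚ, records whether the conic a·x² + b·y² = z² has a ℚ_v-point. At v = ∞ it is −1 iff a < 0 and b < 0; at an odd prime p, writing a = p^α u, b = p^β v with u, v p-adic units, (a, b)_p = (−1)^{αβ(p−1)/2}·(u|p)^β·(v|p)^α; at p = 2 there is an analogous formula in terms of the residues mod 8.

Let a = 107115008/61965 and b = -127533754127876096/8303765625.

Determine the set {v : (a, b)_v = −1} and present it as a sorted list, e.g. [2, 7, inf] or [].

Mod squares: a ≡ 293930, b ≡ -26. Check v ∈ {∞, 2, 3, 5, 7, 11, 13, 17, 19}.
v=17: a=17^-1·(≡2), b=17^2·(≡2) mod 17; (2|17)=+1, (2|17)=+1; (−1)^{-1·2·8}·(+1)^2·(+1)^-1 = +1.
v=11: a=11^2·(≡6), b=11^4·(≡2) mod 11; (6|11)=-1, (2|11)=-1; (−1)^{2·4·5}·(-1)^4·(-1)^2 = +1.
v=13: a=13^1·(≡3), b=13^1·(≡5) mod 13; (3|13)=+1, (5|13)=-1; (−1)^{1·1·6}·(+1)^1·(-1)^1 = -1.
v=7: a=7^1·(≡4), b=7^2·(≡2) mod 7; (4|7)=+1, (2|7)=+1; (−1)^{1·2·3}·(+1)^2·(+1)^1 = +1.
v=∞: 293930 > 0 and -26 < 0  ⇒  (a,b)_∞ = +1.
v=3: a=3^-6·(≡2), b=3^-12·(≡1) mod 3; (2|3)=-1, (1|3)=+1; (−1)^{-6·-12·1}·(-1)^-12·(+1)^-6 = +1.
v=5: a=5^-1·(≡1), b=5^-6·(≡4) mod 5; (1|5)=+1, (4|5)=+1; (−1)^{-1·-6·2}·(+1)^-6·(+1)^-1 = +1.
v=19: a=19^1·(≡11), b=19^2·(≡8) mod 19; (11|19)=+1, (8|19)=-1; (−1)^{1·2·9}·(+1)^2·(-1)^1 = -1.
v=2: v_2(a)=9, v_2(b)=17; units ≡ 5, 3 (mod 8); ε·ε+αω+βω = 0·1+9·1+17·1 ≡ 0  ⇒  (a,b)_2 = +1.
|Ram(293930, -26)| = 2, even; anisotropic at {13, 19}.

[13, 19]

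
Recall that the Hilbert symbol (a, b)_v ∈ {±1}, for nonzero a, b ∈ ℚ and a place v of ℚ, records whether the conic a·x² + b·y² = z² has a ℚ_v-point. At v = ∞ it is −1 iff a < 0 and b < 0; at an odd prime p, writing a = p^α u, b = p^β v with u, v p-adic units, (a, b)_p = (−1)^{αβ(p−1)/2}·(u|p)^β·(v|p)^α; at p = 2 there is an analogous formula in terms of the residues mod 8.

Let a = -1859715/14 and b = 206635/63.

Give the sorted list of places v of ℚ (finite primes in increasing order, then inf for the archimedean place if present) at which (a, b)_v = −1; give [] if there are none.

[2, 5, 11, 13]

Mod squares: a ≡ -10010, b ≡ 5005. Check v ∈ {∞, 2, 3, 5, 7, 11, 13, 17}.
v=17: a=17^2·(≡3), b=17^2·(≡10) mod 17; (3|17)=-1, (10|17)=-1; (−1)^{2·2·8}·(-1)^2·(-1)^2 = +1.
v=11: a=11^1·(≡9), b=11^1·(≡1) mod 11; (9|11)=+1, (1|11)=+1; (−1)^{1·1·5}·(+1)^1·(+1)^1 = -1.
v=3: a=3^2·(≡1), b=3^-2·(≡1) mod 3; (1|3)=+1, (1|3)=+1; (−1)^{2·-2·1}·(+1)^-2·(+1)^2 = +1.
v=2: v_2(a)=-1, v_2(b)=0; units ≡ 3, 5 (mod 8); ε·ε+αω+βω = 1·0+-1·1+0·1 ≡ 1  ⇒  (a,b)_2 = -1.
v=7: a=7^-1·(≡5), b=7^-1·(≡1) mod 7; (5|7)=-1, (1|7)=+1; (−1)^{-1·-1·3}·(-1)^-1·(+1)^-1 = +1.
v=∞: -10010 < 0 and 5005 > 0  ⇒  (a,b)_∞ = +1.
v=5: a=5^1·(≡3), b=5^1·(≡4) mod 5; (3|5)=-1, (4|5)=+1; (−1)^{1·1·2}·(-1)^1·(+1)^1 = -1.
v=13: a=13^1·(≡10), b=13^1·(≡2) mod 13; (10|13)=+1, (2|13)=-1; (−1)^{1·1·6}·(+1)^1·(-1)^1 = -1.
|Ram(-10010, 5005)| = 4, even; anisotropic at {2, 5, 11, 13}.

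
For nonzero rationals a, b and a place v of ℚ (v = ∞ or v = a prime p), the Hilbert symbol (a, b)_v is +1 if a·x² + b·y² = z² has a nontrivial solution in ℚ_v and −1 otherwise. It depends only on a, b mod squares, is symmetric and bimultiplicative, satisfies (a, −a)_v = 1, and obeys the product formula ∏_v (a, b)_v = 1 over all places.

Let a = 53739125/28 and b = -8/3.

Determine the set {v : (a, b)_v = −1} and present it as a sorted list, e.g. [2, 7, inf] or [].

Mod squares: a ≡ 124355, b ≡ -6. Check v ∈ {∞, 2, 3, 5, 7, 11, 17, 19}.
v=∞: 124355 > 0 and -6 < 0  ⇒  (a,b)_∞ = +1.
v=5: a=5^3·(≡1), b=5^0·(≡4) mod 5; (1|5)=+1, (4|5)=+1; (−1)^{3·0·2}·(+1)^0·(+1)^3 = +1.
v=2: v_2(a)=-2, v_2(b)=3; units ≡ 3, 5 (mod 8); ε·ε+αω+βω = 1·0+-2·1+3·1 ≡ 1  ⇒  (a,b)_2 = -1.
v=7: a=7^-1·(≡5), b=7^0·(≡2) mod 7; (5|7)=-1, (2|7)=+1; (−1)^{-1·0·3}·(-1)^0·(+1)^-1 = +1.
v=17: a=17^1·(≡7), b=17^0·(≡3) mod 17; (7|17)=-1, (3|17)=-1; (−1)^{1·0·8}·(-1)^0·(-1)^1 = -1.
v=19: a=19^1·(≡6), b=19^0·(≡10) mod 19; (6|19)=+1, (10|19)=-1; (−1)^{1·0·9}·(+1)^0·(-1)^1 = -1.
v=11: a=11^3·(≡10), b=11^0·(≡1) mod 11; (10|11)=-1, (1|11)=+1; (−1)^{3·0·5}·(-1)^0·(+1)^3 = +1.
v=3: a=3^0·(≡2), b=3^-1·(≡1) mod 3; (2|3)=-1, (1|3)=+1; (−1)^{0·-1·1}·(-1)^-1·(+1)^0 = -1.
Ram(124355, -6) = {2, 3, 17, 19}; no ℚ_2-point on the conic.

[2, 3, 17, 19]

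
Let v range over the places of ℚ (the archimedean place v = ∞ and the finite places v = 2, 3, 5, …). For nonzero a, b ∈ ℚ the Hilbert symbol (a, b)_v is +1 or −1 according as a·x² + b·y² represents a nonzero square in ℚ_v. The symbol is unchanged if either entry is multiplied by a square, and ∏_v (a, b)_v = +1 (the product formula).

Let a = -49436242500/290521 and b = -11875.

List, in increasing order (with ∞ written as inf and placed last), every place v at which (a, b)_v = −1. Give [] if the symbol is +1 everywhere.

(a, b) ≡ (-57, -19) mod (ℚ^×)²; places V = {2, 3, 5, 7, 11, 19, 31, ∞}.
(a,b)_19: α=3, u≡5; β=1, v≡2 (mod 19); (5|19)=+1, (2|19)=-1; sign (−1)^1·+1^1·-1^3 = +1.
(a,b)_7: α=-4, u≡3; β=0, v≡4 (mod 7); (3|7)=-1, (4|7)=+1; sign (−1)^0·-1^0·+1^-4 = +1.
(a,b)_∞: sgn(-57)=−, sgn(-19)=−, so -1.
(a,b)_5: α=4, u≡2; β=4, v≡1 (mod 5); (2|5)=-1, (1|5)=+1; sign (−1)^0·-1^4·+1^4 = +1.
(a,b)_2: α=2, β=0; u≡7, v≡5 (mod 8); ε(u)ε(v)=1·0, αω(v)=2·1, βω(u)=0·0; sum ≡ 0  ⇒  +1.
(a,b)_31: α=2, u≡7; β=0, v≡29 (mod 31); (7|31)=+1, (29|31)=-1; sign (−1)^0·+1^0·-1^2 = +1.
(a,b)_11: α=-2, u≡5; β=0, v≡5 (mod 11); (5|11)=+1, (5|11)=+1; sign (−1)^0·+1^0·+1^-2 = +1.
(a,b)_3: α=1, u≡2; β=0, v≡2 (mod 3); (2|3)=-1, (2|3)=-1; sign (−1)^0·-1^0·-1^1 = -1.
|Ram(-57, -19)| = 2, even; anisotropic at {3, ∞}.

[3, inf]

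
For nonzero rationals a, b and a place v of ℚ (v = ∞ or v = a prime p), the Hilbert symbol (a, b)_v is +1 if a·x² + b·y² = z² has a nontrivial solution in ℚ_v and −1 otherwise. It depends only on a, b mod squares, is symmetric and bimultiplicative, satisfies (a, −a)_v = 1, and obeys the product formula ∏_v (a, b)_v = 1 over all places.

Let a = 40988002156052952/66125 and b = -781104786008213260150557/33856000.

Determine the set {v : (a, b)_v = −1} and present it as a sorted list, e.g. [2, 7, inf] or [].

(a, b) ≡ (510, -930930) mod (ℚ^×)²; places V = {2, 3, 5, 7, 11, 13, 17, 19, 23, 31, ∞}.
(a,b)_31: α=2, u≡14; β=3, v≡8 (mod 31); (14|31)=+1, (8|31)=+1; sign (−1)^0·+1^3·+1^2 = +1.
(a,b)_5: α=-3, u≡3; β=-3, v≡1 (mod 5); (3|5)=-1, (1|5)=+1; sign (−1)^0·-1^-3·+1^-3 = -1.
(a,b)_2: α=3, β=-9; u≡7, v≡7 (mod 8); ε(u)ε(v)=1·1, αω(v)=3·0, βω(u)=-9·0; sum ≡ 1  ⇒  -1.
(a,b)_13: α=2, u≡12; β=3, v≡5 (mod 13); (12|13)=+1, (5|13)=-1; sign (−1)^0·+1^3·-1^2 = +1.
(a,b)_23: α=-2, u≡18; β=-2, v≡2 (mod 23); (18|23)=+1, (2|23)=+1; sign (−1)^0·+1^-2·+1^-2 = +1.
(a,b)_11: α=2, u≡1; β=3, v≡5 (mod 11); (1|11)=+1, (5|11)=+1; sign (−1)^0·+1^3·+1^2 = +1.
(a,b)_17: α=3, u≡16; β=6, v≡11 (mod 17); (16|17)=+1, (11|17)=-1; sign (−1)^0·+1^6·-1^3 = -1.
(a,b)_19: α=2, u≡5; β=2, v≡18 (mod 19); (5|19)=+1, (18|19)=-1; sign (−1)^0·+1^2·-1^2 = +1.
(a,b)_7: α=2, u≡5; β=3, v≡3 (mod 7); (5|7)=-1, (3|7)=-1; sign (−1)^0·-1^3·-1^2 = -1.
(a,b)_∞: sgn(510)=+, sgn(-930930)=−, so +1.
(a,b)_3: α=1, u≡2; β=1, v≡1 (mod 3); (2|3)=-1, (1|3)=+1; sign (−1)^1·-1^1·+1^1 = +1.
(510, -930930 / ℚ) ramifies at {2, 5, 7, 17}: a division algebra.

[2, 5, 7, 17]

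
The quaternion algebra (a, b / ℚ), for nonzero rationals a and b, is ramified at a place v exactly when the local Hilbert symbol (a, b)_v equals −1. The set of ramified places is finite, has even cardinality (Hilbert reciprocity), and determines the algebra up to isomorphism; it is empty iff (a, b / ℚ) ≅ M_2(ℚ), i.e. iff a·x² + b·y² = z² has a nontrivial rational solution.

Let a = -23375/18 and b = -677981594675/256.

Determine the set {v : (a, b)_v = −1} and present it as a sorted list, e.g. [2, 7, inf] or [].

[2, 5, 11, inf]

Mod squares: a ≡ -1870, b ≡ -323. Check v ∈ {∞, 2, 3, 5, 7, 11, 17, 19}.
v=3: a=3^-2·(≡2), b=3^0·(≡1) mod 3; (2|3)=-1, (1|3)=+1; (−1)^{-2·0·1}·(-1)^0·(+1)^-2 = +1.
v=2: v_2(a)=-1, v_2(b)=-8; units ≡ 1, 5 (mod 8); ε·ε+αω+βω = 0·0+-1·1+-8·0 ≡ 1  ⇒  (a,b)_2 = -1.
v=19: a=19^0·(≡5), b=19^1·(≡8) mod 19; (5|19)=+1, (8|19)=-1; (−1)^{0·1·9}·(+1)^1·(-1)^0 = +1.
v=17: a=17^1·(≡2), b=17^3·(≡8) mod 17; (2|17)=+1, (8|17)=+1; (−1)^{1·3·8}·(+1)^3·(+1)^1 = +1.
v=7: a=7^0·(≡3), b=7^4·(≡3) mod 7; (3|7)=-1, (3|7)=-1; (−1)^{0·4·3}·(-1)^4·(-1)^0 = +1.
v=5: a=5^3·(≡1), b=5^2·(≡3) mod 5; (1|5)=+1, (3|5)=-1; (−1)^{3·2·2}·(+1)^2·(-1)^3 = -1.
v=∞: -1870 < 0 and -323 < 0  ⇒  (a,b)_∞ = -1.
v=11: a=11^1·(≡6), b=11^2·(≡8) mod 11; (6|11)=-1, (8|11)=-1; (−1)^{1·2·5}·(-1)^2·(-1)^1 = -1.
Ram(-1870, -323) = {2, 5, 11, ∞}; no ℚ_2-point on the conic.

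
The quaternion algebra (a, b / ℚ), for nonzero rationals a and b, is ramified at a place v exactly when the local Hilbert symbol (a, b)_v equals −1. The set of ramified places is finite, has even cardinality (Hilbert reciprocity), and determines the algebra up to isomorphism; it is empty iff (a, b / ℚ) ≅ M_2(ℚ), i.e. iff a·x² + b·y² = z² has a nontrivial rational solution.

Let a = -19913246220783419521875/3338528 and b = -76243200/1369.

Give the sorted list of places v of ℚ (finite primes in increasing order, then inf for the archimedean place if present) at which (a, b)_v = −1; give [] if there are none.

[5, 11, 13, inf]

Mod squares: a ≡ -1430, b ≡ -33. Check v ∈ {∞, 2, 3, 5, 11, 13, 17, 19, 31, 37}.
v=31: a=31^2·(≡22), b=31^0·(≡12) mod 31; (22|31)=-1, (12|31)=-1; (−1)^{2·0·15}·(-1)^0·(-1)^2 = +1.
v=5: a=5^5·(≡1), b=5^2·(≡3) mod 5; (1|5)=+1, (3|5)=-1; (−1)^{5·2·2}·(+1)^2·(-1)^5 = -1.
v=11: a=11^5·(≡6), b=11^1·(≡2) mod 11; (6|11)=-1, (2|11)=-1; (−1)^{5·1·5}·(-1)^1·(-1)^5 = -1.
v=3: a=3^4·(≡1), b=3^1·(≡1) mod 3; (1|3)=+1, (1|3)=+1; (−1)^{4·1·1}·(+1)^1·(+1)^4 = +1.
v=17: a=17^-2·(≡2), b=17^0·(≡13) mod 17; (2|17)=+1, (13|17)=+1; (−1)^{-2·0·8}·(+1)^0·(+1)^-2 = +1.
v=∞: -1430 < 0 and -33 < 0  ⇒  (a,b)_∞ = -1.
v=19: a=19^-2·(≡12), b=19^2·(≡4) mod 19; (12|19)=-1, (4|19)=+1; (−1)^{-2·2·9}·(-1)^2·(+1)^-2 = +1.
v=13: a=13^5·(≡11), b=13^0·(≡8) mod 13; (11|13)=-1, (8|13)=-1; (−1)^{5·0·6}·(-1)^0·(-1)^5 = -1.
v=2: v_2(a)=-5, v_2(b)=8; units ≡ 5, 7 (mod 8); ε·ε+αω+βω = 0·1+-5·0+8·1 ≡ 0  ⇒  (a,b)_2 = +1.
v=37: a=37^2·(≡13), b=37^-2·(≡36) mod 37; (13|37)=-1, (36|37)=+1; (−1)^{2·-2·18}·(-1)^-2·(+1)^2 = +1.
Ram(-1430, -33) = {5, 11, 13, ∞}; no ℚ_5-point on the conic.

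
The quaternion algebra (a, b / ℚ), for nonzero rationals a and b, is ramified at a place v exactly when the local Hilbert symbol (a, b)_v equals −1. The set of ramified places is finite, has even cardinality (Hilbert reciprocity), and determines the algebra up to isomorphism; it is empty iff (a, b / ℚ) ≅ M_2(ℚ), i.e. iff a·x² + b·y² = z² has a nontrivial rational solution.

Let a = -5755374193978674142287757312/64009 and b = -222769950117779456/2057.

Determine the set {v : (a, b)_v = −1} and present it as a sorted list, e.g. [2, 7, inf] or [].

[17, 31, 41, inf]

(a, b) ≡ (-43993, -38998) mod (ℚ^×)²; places V = {2, 7, 11, 17, 23, 29, 31, 37, 41, ∞}.
(a,b)_∞: sgn(-43993)=−, sgn(-38998)=−, so -1.
(a,b)_2: α=20, β=11; u≡7, v≡5 (mod 8); ε(u)ε(v)=1·0, αω(v)=20·1, βω(u)=11·0; sum ≡ 0  ⇒  +1.
(a,b)_37: α=5, u≡6; β=3, v≡31 (mod 37); (6|37)=-1, (31|37)=-1; sign (−1)^0·-1^3·-1^5 = +1.
(a,b)_17: α=0, u≡14; β=-1, v≡15 (mod 17); (14|17)=-1, (15|17)=+1; sign (−1)^0·-1^-1·+1^0 = -1.
(a,b)_31: α=2, u≡30; β=1, v≡24 (mod 31); (30|31)=-1, (24|31)=-1; sign (−1)^0·-1^1·-1^2 = -1.
(a,b)_7: α=2, u≡4; β=2, v≡5 (mod 7); (4|7)=+1, (5|7)=-1; sign (−1)^0·+1^2·-1^2 = +1.
(a,b)_29: α=3, u≡6; β=2, v≡4 (mod 29); (6|29)=+1, (4|29)=+1; sign (−1)^0·+1^2·+1^3 = +1.
(a,b)_41: α=3, u≡26; β=2, v≡11 (mod 41); (26|41)=-1, (11|41)=-1; sign (−1)^0·-1^2·-1^3 = -1.
(a,b)_23: α=-2, u≡13; β=0, v≡14 (mod 23); (13|23)=+1, (14|23)=-1; sign (−1)^0·+1^0·-1^-2 = +1.
(a,b)_11: α=-2, u≡2; β=-2, v≡8 (mod 11); (2|11)=-1, (8|11)=-1; sign (−1)^0·-1^-2·-1^-2 = +1.
Ram(-43993, -38998) = {17, 31, 41, ∞}; no ℚ_17-point on the conic.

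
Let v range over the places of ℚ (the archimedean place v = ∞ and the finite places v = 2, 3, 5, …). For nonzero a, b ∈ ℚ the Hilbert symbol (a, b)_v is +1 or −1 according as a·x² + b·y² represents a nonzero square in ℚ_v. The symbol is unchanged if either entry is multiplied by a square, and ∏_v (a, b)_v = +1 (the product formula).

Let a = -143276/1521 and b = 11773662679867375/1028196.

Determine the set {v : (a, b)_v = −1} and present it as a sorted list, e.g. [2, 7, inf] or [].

Mod squares: a ≡ -731, b ≡ 17986255. Check v ∈ {∞, 2, 3, 5, 7, 13, 17, 19, 37, 43}.
v=37: a=37^0·(≡34), b=37^1·(≡10) mod 37; (34|37)=+1, (10|37)=+1; (−1)^{0·1·18}·(+1)^1·(+1)^0 = +1.
v=5: a=5^0·(≡4), b=5^3·(≡4) mod 5; (4|5)=+1, (4|5)=+1; (−1)^{0·3·2}·(+1)^3·(+1)^0 = +1.
v=∞: -731 < 0 and 17986255 > 0  ⇒  (a,b)_∞ = +1.
v=13: a=13^-2·(≡4), b=13^-4·(≡4) mod 13; (4|13)=+1, (4|13)=+1; (−1)^{-2·-4·6}·(+1)^-4·(+1)^-2 = +1.
v=19: a=19^0·(≡3), b=19^1·(≡12) mod 19; (3|19)=-1, (12|19)=-1; (−1)^{0·1·9}·(-1)^1·(-1)^0 = -1.
v=3: a=3^-2·(≡1), b=3^-2·(≡1) mod 3; (1|3)=+1, (1|3)=+1; (−1)^{-2·-2·1}·(+1)^-2·(+1)^-2 = +1.
v=7: a=7^2·(≡1), b=7^3·(≡3) mod 7; (1|7)=+1, (3|7)=-1; (−1)^{2·3·3}·(+1)^3·(-1)^2 = +1.
v=2: v_2(a)=2, v_2(b)=-2; units ≡ 5, 7 (mod 8); ε·ε+αω+βω = 0·1+2·0+-2·1 ≡ 0  ⇒  (a,b)_2 = +1.
v=17: a=17^1·(≡9), b=17^3·(≡11) mod 17; (9|17)=+1, (11|17)=-1; (−1)^{1·3·8}·(+1)^3·(-1)^1 = -1.
v=43: a=43^1·(≡39), b=43^3·(≡10) mod 43; (39|43)=-1, (10|43)=+1; (−1)^{1·3·21}·(-1)^3·(+1)^1 = +1.
Ram(-731, 17986255) = {17, 19}; no ℚ_17-point on the conic.

[17, 19]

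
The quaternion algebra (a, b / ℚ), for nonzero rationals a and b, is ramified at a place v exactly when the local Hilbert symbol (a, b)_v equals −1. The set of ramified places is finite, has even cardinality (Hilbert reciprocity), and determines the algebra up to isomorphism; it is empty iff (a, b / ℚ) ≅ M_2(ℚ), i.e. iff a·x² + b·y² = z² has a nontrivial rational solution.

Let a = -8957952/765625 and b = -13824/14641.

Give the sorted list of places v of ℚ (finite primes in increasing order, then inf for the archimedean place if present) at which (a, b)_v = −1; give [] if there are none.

[2, inf]

(a, b) ≡ (-3, -6) mod (ℚ^×)²; places V = {2, 3, 5, 7, 11, ∞}.
(a,b)_5: α=-6, u≡2; β=0, v≡1 (mod 5); (2|5)=-1, (1|5)=+1; sign (−1)^0·-1^0·+1^-6 = +1.
(a,b)_7: α=-2, u≡4; β=0, v≡2 (mod 7); (4|7)=+1, (2|7)=+1; sign (−1)^0·+1^0·+1^-2 = +1.
(a,b)_11: α=0, u≡10; β=-4, v≡3 (mod 11); (10|11)=-1, (3|11)=+1; sign (−1)^0·-1^-4·+1^0 = +1.
(a,b)_3: α=7, u≡2; β=3, v≡1 (mod 3); (2|3)=-1, (1|3)=+1; sign (−1)^1·-1^3·+1^7 = +1.
(a,b)_∞: sgn(-3)=−, sgn(-6)=−, so -1.
(a,b)_2: α=12, β=9; u≡5, v≡5 (mod 8); ε(u)ε(v)=0·0, αω(v)=12·1, βω(u)=9·1; sum ≡ 1  ⇒  -1.
Ram(-3, -6) = {2, ∞}; no ℚ_2-point on the conic.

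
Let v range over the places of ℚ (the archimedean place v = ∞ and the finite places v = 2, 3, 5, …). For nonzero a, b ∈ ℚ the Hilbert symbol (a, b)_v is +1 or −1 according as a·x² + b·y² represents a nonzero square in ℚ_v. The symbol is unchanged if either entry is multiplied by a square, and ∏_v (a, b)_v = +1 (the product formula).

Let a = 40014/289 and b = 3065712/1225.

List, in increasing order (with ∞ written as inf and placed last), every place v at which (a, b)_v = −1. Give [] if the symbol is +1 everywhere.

Mod squares: a ≡ 494, b ≡ 663. Check v ∈ {∞, 2, 3, 5, 7, 13, 17, 19}.
v=5: a=5^0·(≡1), b=5^-2·(≡3) mod 5; (1|5)=+1, (3|5)=-1; (−1)^{0·-2·2}·(+1)^-2·(-1)^0 = +1.
v=3: a=3^4·(≡2), b=3^1·(≡2) mod 3; (2|3)=-1, (2|3)=-1; (−1)^{4·1·1}·(-1)^1·(-1)^4 = -1.
v=17: a=17^-2·(≡13), b=17^3·(≡12) mod 17; (13|17)=+1, (12|17)=-1; (−1)^{-2·3·8}·(+1)^3·(-1)^-2 = +1.
v=2: v_2(a)=1, v_2(b)=4; units ≡ 7, 7 (mod 8); ε·ε+αω+βω = 1·1+1·0+4·0 ≡ 1  ⇒  (a,b)_2 = -1.
v=∞: 494 > 0 and 663 > 0  ⇒  (a,b)_∞ = +1.
v=13: a=13^1·(≡12), b=13^1·(≡10) mod 13; (12|13)=+1, (10|13)=+1; (−1)^{1·1·6}·(+1)^1·(+1)^1 = +1.
v=7: a=7^0·(≡1), b=7^-2·(≡5) mod 7; (1|7)=+1, (5|7)=-1; (−1)^{0·-2·3}·(+1)^-2·(-1)^0 = +1.
v=19: a=19^1·(≡4), b=19^0·(≡9) mod 19; (4|19)=+1, (9|19)=+1; (−1)^{1·0·9}·(+1)^0·(+1)^1 = +1.
|Ram(494, 663)| = 2, even; anisotropic at {2, 3}.

[2, 3]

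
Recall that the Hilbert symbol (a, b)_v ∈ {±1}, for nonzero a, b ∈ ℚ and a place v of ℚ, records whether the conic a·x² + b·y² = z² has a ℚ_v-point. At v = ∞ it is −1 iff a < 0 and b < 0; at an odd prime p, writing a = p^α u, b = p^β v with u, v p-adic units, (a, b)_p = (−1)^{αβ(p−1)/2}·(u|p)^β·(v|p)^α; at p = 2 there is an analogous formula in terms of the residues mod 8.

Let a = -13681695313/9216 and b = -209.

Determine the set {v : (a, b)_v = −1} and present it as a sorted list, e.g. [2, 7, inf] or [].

(a, b) ≡ (-224257, -209) mod (ℚ^×)²; places V = {2, 3, 11, 13, 19, 29, 37, ∞}.
(a,b)_11: α=1, u≡6; β=1, v≡3 (mod 11); (6|11)=-1, (3|11)=+1; sign (−1)^1·-1^1·+1^1 = +1.
(a,b)_13: α=2, u≡5; β=0, v≡12 (mod 13); (5|13)=-1, (12|13)=+1; sign (−1)^0·-1^0·+1^2 = +1.
(a,b)_29: α=1, u≡2; β=0, v≡23 (mod 29); (2|29)=-1, (23|29)=+1; sign (−1)^0·-1^0·+1^1 = +1.
(a,b)_19: α=3, u≡8; β=1, v≡8 (mod 19); (8|19)=-1, (8|19)=-1; sign (−1)^1·-1^1·-1^3 = -1.
(a,b)_37: α=1, u≡3; β=0, v≡13 (mod 37); (3|37)=+1, (13|37)=-1; sign (−1)^0·+1^0·-1^1 = -1.
(a,b)_2: α=-10, β=0; u≡7, v≡7 (mod 8); ε(u)ε(v)=1·1, αω(v)=-10·0, βω(u)=0·0; sum ≡ 1  ⇒  -1.
(a,b)_∞: sgn(-224257)=−, sgn(-209)=−, so -1.
(a,b)_3: α=-2, u≡2; β=0, v≡1 (mod 3); (2|3)=-1, (1|3)=+1; sign (−1)^0·-1^0·+1^-2 = +1.
Ram(-224257, -209) = {2, 19, 37, ∞}; no ℚ_2-point on the conic.

[2, 19, 37, inf]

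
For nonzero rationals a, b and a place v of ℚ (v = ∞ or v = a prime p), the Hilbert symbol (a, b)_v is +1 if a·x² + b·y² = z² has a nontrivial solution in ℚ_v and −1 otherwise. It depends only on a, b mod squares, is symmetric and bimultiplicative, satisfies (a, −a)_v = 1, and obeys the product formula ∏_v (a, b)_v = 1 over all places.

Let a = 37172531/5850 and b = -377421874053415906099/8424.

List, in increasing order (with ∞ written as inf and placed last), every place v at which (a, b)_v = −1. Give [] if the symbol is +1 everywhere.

[19, 37]

Mod squares: a ≡ 22126, b ≡ -4624334. Check v ∈ {∞, 2, 3, 5, 7, 11, 13, 19, 23, 37}.
v=37: a=37^1·(≡19), b=37^5·(≡10) mod 37; (19|37)=-1, (10|37)=+1; (−1)^{1·5·18}·(-1)^5·(+1)^1 = -1.
v=5: a=5^-2·(≡4), b=5^0·(≡4) mod 5; (4|5)=+1, (4|5)=+1; (−1)^{-2·0·2}·(+1)^0·(+1)^-2 = +1.
v=11: a=11^2·(≡4), b=11^3·(≡4) mod 11; (4|11)=+1, (4|11)=+1; (−1)^{2·3·5}·(+1)^3·(+1)^2 = +1.
v=∞: 22126 > 0 and -4624334 < 0  ⇒  (a,b)_∞ = +1.
v=3: a=3^-2·(≡1), b=3^-4·(≡1) mod 3; (1|3)=+1, (1|3)=+1; (−1)^{-2·-4·1}·(+1)^-4·(+1)^-2 = +1.
v=2: v_2(a)=-1, v_2(b)=-3; units ≡ 7, 1 (mod 8); ε·ε+αω+βω = 1·0+-1·0+-3·0 ≡ 0  ⇒  (a,b)_2 = +1.
v=13: a=13^-1·(≡4), b=13^-1·(≡4) mod 13; (4|13)=+1, (4|13)=+1; (−1)^{-1·-1·6}·(+1)^-1·(+1)^-1 = +1.
v=19: a=19^2·(≡14), b=19^3·(≡11) mod 19; (14|19)=-1, (11|19)=+1; (−1)^{2·3·9}·(-1)^3·(+1)^2 = -1.
v=23: a=23^1·(≡7), b=23^3·(≡9) mod 23; (7|23)=-1, (9|23)=+1; (−1)^{1·3·11}·(-1)^3·(+1)^1 = +1.
v=7: a=7^0·(≡5), b=7^2·(≡6) mod 7; (5|7)=-1, (6|7)=-1; (−1)^{0·2·3}·(-1)^2·(-1)^0 = +1.
(22126, -4624334 / ℚ) ramifies at {19, 37}: a division algebra.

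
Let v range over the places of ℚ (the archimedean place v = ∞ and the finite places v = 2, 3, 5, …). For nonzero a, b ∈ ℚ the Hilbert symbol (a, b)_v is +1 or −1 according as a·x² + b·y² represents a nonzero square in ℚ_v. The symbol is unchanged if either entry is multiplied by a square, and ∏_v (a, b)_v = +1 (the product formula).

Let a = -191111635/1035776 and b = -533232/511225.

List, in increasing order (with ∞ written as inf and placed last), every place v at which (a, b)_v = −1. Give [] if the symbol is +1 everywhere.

[5, 7, 13, inf]

Mod squares: a ≡ -10010, b ≡ -7. Check v ∈ {∞, 2, 3, 5, 7, 11, 13, 17, 23, 47}.
v=5: a=5^1·(≡3), b=5^-2·(≡2) mod 5; (3|5)=-1, (2|5)=-1; (−1)^{1·-2·2}·(-1)^-2·(-1)^1 = -1.
v=11: a=11^3·(≡4), b=11^-2·(≡4) mod 11; (4|11)=+1, (4|11)=+1; (−1)^{3·-2·5}·(+1)^-2·(+1)^3 = +1.
v=23: a=23^0·(≡2), b=23^2·(≡1) mod 23; (2|23)=+1, (1|23)=+1; (−1)^{0·2·11}·(+1)^2·(+1)^0 = +1.
v=∞: -10010 < 0 and -7 < 0  ⇒  (a,b)_∞ = -1.
v=47: a=47^2·(≡27), b=47^0·(≡5) mod 47; (27|47)=+1, (5|47)=-1; (−1)^{2·0·23}·(+1)^0·(-1)^2 = +1.
v=3: a=3^0·(≡1), b=3^2·(≡2) mod 3; (1|3)=+1, (2|3)=-1; (−1)^{0·2·1}·(+1)^2·(-1)^0 = +1.
v=17: a=17^-2·(≡5), b=17^0·(≡7) mod 17; (5|17)=-1, (7|17)=-1; (−1)^{-2·0·8}·(-1)^0·(-1)^-2 = +1.
v=2: v_2(a)=-9, v_2(b)=4; units ≡ 3, 1 (mod 8); ε·ε+αω+βω = 1·0+-9·0+4·1 ≡ 0  ⇒  (a,b)_2 = +1.
v=13: a=13^1·(≡12), b=13^-2·(≡6) mod 13; (12|13)=+1, (6|13)=-1; (−1)^{1·-2·6}·(+1)^-2·(-1)^1 = -1.
v=7: a=7^-1·(≡3), b=7^1·(≡5) mod 7; (3|7)=-1, (5|7)=-1; (−1)^{-1·1·3}·(-1)^1·(-1)^-1 = -1.
Ram(-10010, -7) = {5, 7, 13, ∞}; no ℚ_5-point on the conic.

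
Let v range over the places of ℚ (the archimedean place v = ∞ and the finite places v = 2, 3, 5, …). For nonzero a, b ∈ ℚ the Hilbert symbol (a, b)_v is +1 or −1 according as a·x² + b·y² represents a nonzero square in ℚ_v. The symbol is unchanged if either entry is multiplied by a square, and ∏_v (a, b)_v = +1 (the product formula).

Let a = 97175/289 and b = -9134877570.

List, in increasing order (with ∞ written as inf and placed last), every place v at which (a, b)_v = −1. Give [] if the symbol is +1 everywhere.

[2, 3, 5, 31]

Mod squares: a ≡ 23, b ≡ -149730. Check v ∈ {∞, 2, 3, 5, 7, 13, 17, 19, 23, 31}.
v=5: a=5^2·(≡3), b=5^1·(≡1) mod 5; (3|5)=-1, (1|5)=+1; (−1)^{2·1·2}·(-1)^1·(+1)^2 = -1.
v=2: v_2(a)=0, v_2(b)=1; units ≡ 7, 7 (mod 8); ε·ε+αω+βω = 1·1+0·0+1·0 ≡ 1  ⇒  (a,b)_2 = -1.
v=31: a=31^0·(≡30), b=31^1·(≡6) mod 31; (30|31)=-1, (6|31)=-1; (−1)^{0·1·15}·(-1)^1·(-1)^0 = -1.
v=7: a=7^0·(≡4), b=7^1·(≡1) mod 7; (4|7)=+1, (1|7)=+1; (−1)^{0·1·3}·(+1)^1·(+1)^0 = +1.
v=17: a=17^-2·(≡3), b=17^0·(≡10) mod 17; (3|17)=-1, (10|17)=-1; (−1)^{-2·0·8}·(-1)^0·(-1)^-2 = +1.
v=3: a=3^0·(≡2), b=3^1·(≡1) mod 3; (2|3)=-1, (1|3)=+1; (−1)^{0·1·1}·(-1)^1·(+1)^0 = -1.
v=19: a=19^0·(≡7), b=19^2·(≡1) mod 19; (7|19)=+1, (1|19)=+1; (−1)^{0·2·9}·(+1)^2·(+1)^0 = +1.
v=23: a=23^1·(≡3), b=23^1·(≡10) mod 23; (3|23)=+1, (10|23)=-1; (−1)^{1·1·11}·(+1)^1·(-1)^1 = +1.
v=13: a=13^2·(≡1), b=13^2·(≡1) mod 13; (1|13)=+1, (1|13)=+1; (−1)^{2·2·6}·(+1)^2·(+1)^2 = +1.
v=∞: 23 > 0 and -149730 < 0  ⇒  (a,b)_∞ = +1.
(23, -149730 / ℚ) ramifies at {2, 3, 5, 31}: a division algebra.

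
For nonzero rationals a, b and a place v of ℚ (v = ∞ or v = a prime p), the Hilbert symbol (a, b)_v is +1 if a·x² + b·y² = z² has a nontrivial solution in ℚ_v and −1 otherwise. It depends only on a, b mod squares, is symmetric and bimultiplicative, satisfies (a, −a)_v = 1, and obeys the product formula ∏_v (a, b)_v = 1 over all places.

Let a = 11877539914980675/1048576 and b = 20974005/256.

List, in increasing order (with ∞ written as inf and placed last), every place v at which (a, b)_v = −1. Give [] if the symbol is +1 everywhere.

[3, 5, 17, 19]

(a, b) ≡ (3, 2330445) mod (ℚ^×)²; places V = {2, 3, 5, 13, 17, 19, 37, ∞}.
(a,b)_2: α=-20, β=-8; u≡3, v≡5 (mod 8); ε(u)ε(v)=1·0, αω(v)=-20·1, βω(u)=-8·1; sum ≡ 0  ⇒  +1.
(a,b)_17: α=2, u≡3; β=1, v≡7 (mod 17); (3|17)=-1, (7|17)=-1; sign (−1)^0·-1^1·-1^2 = -1.
(a,b)_37: α=2, u≡27; β=1, v≡4 (mod 37); (27|37)=+1, (4|37)=+1; sign (−1)^0·+1^1·+1^2 = +1.
(a,b)_5: α=2, u≡2; β=1, v≡1 (mod 5); (2|5)=-1, (1|5)=+1; sign (−1)^0·-1^1·+1^2 = -1.
(a,b)_∞: sgn(3)=+, sgn(2330445)=+, so +1.
(a,b)_3: α=9, u≡1; β=3, v≡1 (mod 3); (1|3)=+1, (1|3)=+1; sign (−1)^1·+1^3·+1^9 = -1.
(a,b)_13: α=2, u≡4; β=1, v≡8 (mod 13); (4|13)=+1, (8|13)=-1; sign (−1)^0·+1^1·-1^2 = +1.
(a,b)_19: α=2, u≡12; β=1, v≡10 (mod 19); (12|19)=-1, (10|19)=-1; sign (−1)^0·-1^1·-1^2 = -1.
|Ram(3, 2330445)| = 4, even; anisotropic at {3, 5, 17, 19}.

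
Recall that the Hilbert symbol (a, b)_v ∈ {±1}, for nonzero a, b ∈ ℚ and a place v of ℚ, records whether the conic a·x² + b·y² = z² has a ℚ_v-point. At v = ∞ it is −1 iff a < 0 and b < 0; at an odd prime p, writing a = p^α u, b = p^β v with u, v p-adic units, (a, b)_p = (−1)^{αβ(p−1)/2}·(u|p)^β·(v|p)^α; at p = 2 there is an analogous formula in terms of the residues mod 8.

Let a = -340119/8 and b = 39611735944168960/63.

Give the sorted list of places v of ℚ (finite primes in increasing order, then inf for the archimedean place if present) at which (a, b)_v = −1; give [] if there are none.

(a, b) ≡ (-8398, 170170) mod (ℚ^×)²; places V = {2, 3, 5, 7, 11, 13, 17, 19, ∞}.
(a,b)_3: α=4, u≡2; β=-2, v≡1 (mod 3); (2|3)=-1, (1|3)=+1; sign (−1)^0·-1^-2·+1^4 = +1.
(a,b)_5: α=0, u≡2; β=1, v≡4 (mod 5); (2|5)=-1, (4|5)=+1; sign (−1)^0·-1^1·+1^0 = -1.
(a,b)_∞: sgn(-8398)=−, sgn(170170)=+, so +1.
(a,b)_17: α=1, u≡13; β=3, v≡3 (mod 17); (13|17)=+1, (3|17)=-1; sign (−1)^0·+1^3·-1^1 = -1.
(a,b)_11: α=0, u≡7; β=1, v≡4 (mod 11); (7|11)=-1, (4|11)=+1; sign (−1)^0·-1^1·+1^0 = -1.
(a,b)_7: α=0, u≡4; β=-1, v≡6 (mod 7); (4|7)=+1, (6|7)=-1; sign (−1)^0·+1^-1·-1^0 = +1.
(a,b)_13: α=1, u≡4; β=3, v≡9 (mod 13); (4|13)=+1, (9|13)=+1; sign (−1)^0·+1^3·+1^1 = +1.
(a,b)_2: α=-3, β=9; u≡1, v≡5 (mod 8); ε(u)ε(v)=0·0, αω(v)=-3·1, βω(u)=9·0; sum ≡ 1  ⇒  -1.
(a,b)_19: α=1, u≡2; β=4, v≡6 (mod 19); (2|19)=-1, (6|19)=+1; sign (−1)^0·-1^4·+1^1 = +1.
(-8398, 170170 / ℚ) ramifies at {2, 5, 11, 17}: a division algebra.

[2, 5, 11, 17]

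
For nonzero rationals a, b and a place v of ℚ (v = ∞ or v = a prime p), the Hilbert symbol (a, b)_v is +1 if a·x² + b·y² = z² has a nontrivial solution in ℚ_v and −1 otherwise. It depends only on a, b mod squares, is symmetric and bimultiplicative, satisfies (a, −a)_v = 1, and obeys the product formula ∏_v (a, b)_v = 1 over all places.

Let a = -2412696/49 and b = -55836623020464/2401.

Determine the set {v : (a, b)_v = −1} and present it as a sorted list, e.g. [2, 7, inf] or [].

Mod squares: a ≡ -603174, b ≡ -19. Check v ∈ {∞, 2, 3, 7, 11, 13, 19, 37}.
v=7: a=7^-2·(≡1), b=7^-4·(≡1) mod 7; (1|7)=+1, (1|7)=+1; (−1)^{-2·-4·3}·(+1)^-4·(+1)^-2 = +1.
v=19: a=19^1·(≡8), b=19^1·(≡2) mod 19; (8|19)=-1, (2|19)=-1; (−1)^{1·1·9}·(-1)^1·(-1)^1 = -1.
v=∞: -603174 < 0 and -19 < 0  ⇒  (a,b)_∞ = -1.
v=13: a=13^1·(≡10), b=13^2·(≡11) mod 13; (10|13)=+1, (11|13)=-1; (−1)^{1·2·6}·(+1)^2·(-1)^1 = -1.
v=11: a=11^1·(≡3), b=11^2·(≡5) mod 11; (3|11)=+1, (5|11)=+1; (−1)^{1·2·5}·(+1)^2·(+1)^1 = +1.
v=3: a=3^1·(≡2), b=3^8·(≡2) mod 3; (2|3)=-1, (2|3)=-1; (−1)^{1·8·1}·(-1)^8·(-1)^1 = -1.
v=37: a=37^1·(≡5), b=37^2·(≡8) mod 37; (5|37)=-1, (8|37)=-1; (−1)^{1·2·18}·(-1)^2·(-1)^1 = -1.
v=2: v_2(a)=3, v_2(b)=4; units ≡ 5, 5 (mod 8); ε·ε+αω+βω = 0·0+3·1+4·1 ≡ 1  ⇒  (a,b)_2 = -1.
(-603174, -19 / ℚ) ramifies at {2, 3, 13, 19, 37, ∞}: a division algebra.

[2, 3, 13, 19, 37, inf]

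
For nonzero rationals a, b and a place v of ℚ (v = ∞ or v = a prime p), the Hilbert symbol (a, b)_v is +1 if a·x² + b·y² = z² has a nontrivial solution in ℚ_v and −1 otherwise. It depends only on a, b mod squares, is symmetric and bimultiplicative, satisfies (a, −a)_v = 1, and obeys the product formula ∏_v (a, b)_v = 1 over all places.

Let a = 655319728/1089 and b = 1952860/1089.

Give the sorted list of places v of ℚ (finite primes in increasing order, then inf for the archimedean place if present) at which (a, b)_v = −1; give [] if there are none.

(a, b) ≡ (835867, 488215) mod (ℚ^×)²; places V = {2, 3, 5, 7, 11, 13, 19, 29, 37, 41, ∞}.
(a,b)_11: α=-2, u≡7; β=-2, v≡7 (mod 11); (7|11)=-1, (7|11)=-1; sign (−1)^0·-1^-2·-1^-2 = +1.
(a,b)_7: α=2, u≡2; β=1, v≡4 (mod 7); (2|7)=+1, (4|7)=+1; sign (−1)^0·+1^1·+1^2 = +1.
(a,b)_13: α=0, u≡5; β=1, v≡7 (mod 13); (5|13)=-1, (7|13)=-1; sign (−1)^0·-1^1·-1^0 = -1.
(a,b)_37: α=1, u≡30; β=1, v≡15 (mod 37); (30|37)=+1, (15|37)=-1; sign (−1)^0·+1^1·-1^1 = -1.
(a,b)_19: α=1, u≡13; β=0, v≡13 (mod 19); (13|19)=-1, (13|19)=-1; sign (−1)^0·-1^0·-1^1 = -1.
(a,b)_2: α=4, β=2; u≡3, v≡7 (mod 8); ε(u)ε(v)=1·1, αω(v)=4·0, βω(u)=2·1; sum ≡ 1  ⇒  -1.
(a,b)_29: α=1, u≡27; β=1, v≡11 (mod 29); (27|29)=-1, (11|29)=-1; sign (−1)^0·-1^1·-1^1 = +1.
(a,b)_41: α=1, u≡20; β=0, v≡12 (mod 41); (20|41)=+1, (12|41)=-1; sign (−1)^0·+1^0·-1^1 = -1.
(a,b)_3: α=-2, u≡1; β=-2, v≡1 (mod 3); (1|3)=+1, (1|3)=+1; sign (−1)^0·+1^-2·+1^-2 = +1.
(a,b)_∞: sgn(835867)=+, sgn(488215)=+, so +1.
(a,b)_5: α=0, u≡2; β=1, v≡3 (mod 5); (2|5)=-1, (3|5)=-1; sign (−1)^0·-1^1·-1^0 = -1.
|Ram(835867, 488215)| = 6, even; anisotropic at {2, 5, 13, 19, 37, 41}.

[2, 5, 13, 19, 37, 41]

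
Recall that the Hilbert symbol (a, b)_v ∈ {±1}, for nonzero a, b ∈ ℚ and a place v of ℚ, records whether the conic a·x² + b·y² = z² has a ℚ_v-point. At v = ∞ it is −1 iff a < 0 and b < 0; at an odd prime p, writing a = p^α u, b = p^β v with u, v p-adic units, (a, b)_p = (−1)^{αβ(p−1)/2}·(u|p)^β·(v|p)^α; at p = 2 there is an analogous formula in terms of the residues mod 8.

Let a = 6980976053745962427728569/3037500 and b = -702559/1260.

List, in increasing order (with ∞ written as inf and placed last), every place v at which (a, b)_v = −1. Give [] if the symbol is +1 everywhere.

(a, b) ≡ (15, -85085) mod (ℚ^×)²; places V = {2, 3, 5, 7, 11, 13, 17, ∞}.
(a,b)_11: α=4, u≡3; β=1, v≡5 (mod 11); (3|11)=+1, (5|11)=+1; sign (−1)^0·+1^1·+1^4 = +1.
(a,b)_7: α=2, u≡4; β=-1, v≡2 (mod 7); (4|7)=+1, (2|7)=+1; sign (−1)^0·+1^-1·+1^2 = +1.
(a,b)_2: α=-2, β=-2; u≡7, v≡3 (mod 8); ε(u)ε(v)=1·1, αω(v)=-2·1, βω(u)=-2·0; sum ≡ 1  ⇒  -1.
(a,b)_3: α=-5, u≡2; β=-2, v≡1 (mod 3); (2|3)=-1, (1|3)=+1; sign (−1)^0·-1^-2·+1^-5 = +1.
(a,b)_∞: sgn(15)=+, sgn(-85085)=−, so +1.
(a,b)_5: α=-5, u≡2; β=-1, v≡3 (mod 5); (2|5)=-1, (3|5)=-1; sign (−1)^0·-1^-1·-1^-5 = +1.
(a,b)_17: α=10, u≡1; β=3, v≡5 (mod 17); (1|17)=+1, (5|17)=-1; sign (−1)^0·+1^3·-1^10 = +1.
(a,b)_13: α=6, u≡8; β=1, v≡2 (mod 13); (8|13)=-1, (2|13)=-1; sign (−1)^0·-1^1·-1^6 = -1.
|Ram(15, -85085)| = 2, even; anisotropic at {2, 13}.

[2, 13]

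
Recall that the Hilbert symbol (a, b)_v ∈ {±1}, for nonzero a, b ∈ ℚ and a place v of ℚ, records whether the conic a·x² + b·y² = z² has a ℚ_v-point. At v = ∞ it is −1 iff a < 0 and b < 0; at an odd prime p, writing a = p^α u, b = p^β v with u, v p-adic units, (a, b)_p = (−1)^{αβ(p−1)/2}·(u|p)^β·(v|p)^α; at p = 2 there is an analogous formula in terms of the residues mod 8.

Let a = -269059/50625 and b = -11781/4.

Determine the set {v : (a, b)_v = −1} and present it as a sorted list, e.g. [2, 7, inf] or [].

[19, inf]

Mod squares: a ≡ -19, b ≡ -1309. Check v ∈ {∞, 2, 3, 5, 7, 11, 17, 19}.
v=11: a=11^0·(≡4), b=11^1·(≡10) mod 11; (4|11)=+1, (10|11)=-1; (−1)^{0·1·5}·(+1)^1·(-1)^0 = +1.
v=3: a=3^-4·(≡2), b=3^2·(≡2) mod 3; (2|3)=-1, (2|3)=-1; (−1)^{-4·2·1}·(-1)^2·(-1)^-4 = +1.
v=∞: -19 < 0 and -1309 < 0  ⇒  (a,b)_∞ = -1.
v=19: a=19^1·(≡12), b=19^0·(≡14) mod 19; (12|19)=-1, (14|19)=-1; (−1)^{1·0·9}·(-1)^0·(-1)^1 = -1.
v=17: a=17^2·(≡13), b=17^1·(≡1) mod 17; (13|17)=+1, (1|17)=+1; (−1)^{2·1·8}·(+1)^1·(+1)^2 = +1.
v=2: v_2(a)=0, v_2(b)=-2; units ≡ 5, 3 (mod 8); ε·ε+αω+βω = 0·1+0·1+-2·1 ≡ 0  ⇒  (a,b)_2 = +1.
v=7: a=7^2·(≡4), b=7^1·(≡1) mod 7; (4|7)=+1, (1|7)=+1; (−1)^{2·1·3}·(+1)^1·(+1)^2 = +1.
v=5: a=5^-4·(≡1), b=5^0·(≡1) mod 5; (1|5)=+1, (1|5)=+1; (−1)^{-4·0·2}·(+1)^0·(+1)^-4 = +1.
(-19, -1309 / ℚ) ramifies at {19, ∞}: a division algebra.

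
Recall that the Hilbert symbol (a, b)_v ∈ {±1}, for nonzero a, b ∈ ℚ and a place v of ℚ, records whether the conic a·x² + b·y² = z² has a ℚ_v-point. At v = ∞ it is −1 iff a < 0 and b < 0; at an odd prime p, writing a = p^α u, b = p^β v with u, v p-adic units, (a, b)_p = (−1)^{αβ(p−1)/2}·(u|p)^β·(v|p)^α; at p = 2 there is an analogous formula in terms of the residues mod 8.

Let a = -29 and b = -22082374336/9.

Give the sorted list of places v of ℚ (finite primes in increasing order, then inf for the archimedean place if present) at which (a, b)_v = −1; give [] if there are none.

Mod squares: a ≡ -29, b ≡ -345037099. Check v ∈ {∞, 2, 3, 11, 23, 29, 31, 37, 41}.
v=41: a=41^0·(≡12), b=41^1·(≡4) mod 41; (12|41)=-1, (4|41)=+1; (−1)^{0·1·20}·(-1)^1·(+1)^0 = -1.
v=31: a=31^0·(≡2), b=31^1·(≡30) mod 31; (2|31)=+1, (30|31)=-1; (−1)^{0·1·15}·(+1)^1·(-1)^0 = +1.
v=23: a=23^0·(≡17), b=23^1·(≡21) mod 23; (17|23)=-1, (21|23)=-1; (−1)^{0·1·11}·(-1)^1·(-1)^0 = -1.
v=3: a=3^0·(≡1), b=3^-2·(≡2) mod 3; (1|3)=+1, (2|3)=-1; (−1)^{0·-2·1}·(+1)^-2·(-1)^0 = +1.
v=37: a=37^0·(≡8), b=37^1·(≡15) mod 37; (8|37)=-1, (15|37)=-1; (−1)^{0·1·18}·(-1)^1·(-1)^0 = -1.
v=29: a=29^1·(≡28), b=29^1·(≡9) mod 29; (28|29)=+1, (9|29)=+1; (−1)^{1·1·14}·(+1)^1·(+1)^1 = +1.
v=11: a=11^0·(≡4), b=11^1·(≡8) mod 11; (4|11)=+1, (8|11)=-1; (−1)^{0·1·5}·(+1)^1·(-1)^0 = +1.
v=∞: -29 < 0 and -345037099 < 0  ⇒  (a,b)_∞ = -1.
v=2: v_2(a)=0, v_2(b)=6; units ≡ 3, 5 (mod 8); ε·ε+αω+βω = 1·0+0·1+6·1 ≡ 0  ⇒  (a,b)_2 = +1.
Ram(-29, -345037099) = {23, 37, 41, ∞}; no ℚ_23-point on the conic.

[23, 37, 41, inf]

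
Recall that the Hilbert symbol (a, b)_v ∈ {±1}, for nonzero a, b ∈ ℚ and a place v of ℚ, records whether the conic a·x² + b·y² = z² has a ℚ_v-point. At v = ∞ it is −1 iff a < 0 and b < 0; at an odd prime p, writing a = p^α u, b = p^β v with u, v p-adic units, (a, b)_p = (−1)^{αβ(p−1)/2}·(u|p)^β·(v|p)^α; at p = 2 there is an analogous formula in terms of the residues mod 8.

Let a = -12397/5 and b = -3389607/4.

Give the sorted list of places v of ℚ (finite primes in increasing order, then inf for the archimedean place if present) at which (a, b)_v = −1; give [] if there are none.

[5, 11, 29, inf]

(a, b) ≡ (-1265, -41847) mod (ℚ^×)²; places V = {2, 3, 5, 7, 11, 13, 23, 29, 37, ∞}.
(a,b)_11: α=1, u≡10; β=0, v≡8 (mod 11); (10|11)=-1, (8|11)=-1; sign (−1)^0·-1^0·-1^1 = -1.
(a,b)_23: α=1, u≡21; β=0, v≡16 (mod 23); (21|23)=-1, (16|23)=+1; sign (−1)^0·-1^0·+1^1 = +1.
(a,b)_5: α=-1, u≡3; β=0, v≡2 (mod 5); (3|5)=-1, (2|5)=-1; sign (−1)^0·-1^0·-1^-1 = -1.
(a,b)_3: α=0, u≡1; β=5, v≡1 (mod 3); (1|3)=+1, (1|3)=+1; sign (−1)^0·+1^5·+1^0 = +1.
(a,b)_29: α=0, u≡3; β=1, v≡4 (mod 29); (3|29)=-1, (4|29)=+1; sign (−1)^0·-1^1·+1^0 = -1.
(a,b)_∞: sgn(-1265)=−, sgn(-41847)=−, so -1.
(a,b)_2: α=0, β=-2; u≡7, v≡1 (mod 8); ε(u)ε(v)=1·0, αω(v)=0·0, βω(u)=-2·0; sum ≡ 0  ⇒  +1.
(a,b)_37: α=0, u≡7; β=1, v≡28 (mod 37); (7|37)=+1, (28|37)=+1; sign (−1)^0·+1^1·+1^0 = +1.
(a,b)_13: α=0, u≡1; β=1, v≡7 (mod 13); (1|13)=+1, (7|13)=-1; sign (−1)^0·+1^1·-1^0 = +1.
(a,b)_7: α=2, u≡4; β=0, v≡6 (mod 7); (4|7)=+1, (6|7)=-1; sign (−1)^0·+1^0·-1^2 = +1.
Ram(-1265, -41847) = {5, 11, 29, ∞}; no ℚ_5-point on the conic.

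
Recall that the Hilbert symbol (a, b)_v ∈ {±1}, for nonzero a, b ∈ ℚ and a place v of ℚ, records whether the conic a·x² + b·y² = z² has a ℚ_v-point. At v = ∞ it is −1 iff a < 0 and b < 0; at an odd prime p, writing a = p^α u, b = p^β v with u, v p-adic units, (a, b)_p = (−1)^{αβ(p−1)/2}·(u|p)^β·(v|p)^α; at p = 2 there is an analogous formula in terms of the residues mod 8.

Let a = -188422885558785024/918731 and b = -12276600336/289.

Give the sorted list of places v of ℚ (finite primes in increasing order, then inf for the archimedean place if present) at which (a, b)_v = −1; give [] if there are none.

[3, 13, 23, inf]

(a, b) ≡ (-759, -3289) mod (ℚ^×)²; places V = {2, 3, 7, 11, 13, 17, 23, ∞}.
(a,b)_7: α=6, u≡1; β=2, v≡1 (mod 7); (1|7)=+1, (1|7)=+1; sign (−1)^0·+1^2·+1^6 = +1.
(a,b)_13: α=0, u≡6; β=1, v≡2 (mod 13); (6|13)=-1, (2|13)=-1; sign (−1)^0·-1^1·-1^0 = -1.
(a,b)_17: α=-4, u≡6; β=-2, v≡1 (mod 17); (6|17)=-1, (1|17)=+1; sign (−1)^0·-1^-2·+1^-4 = +1.
(a,b)_11: α=-1, u≡2; β=1, v≡4 (mod 11); (2|11)=-1, (4|11)=+1; sign (−1)^1·-1^1·+1^-1 = +1.
(a,b)_23: α=5, u≡18; β=3, v≡9 (mod 23); (18|23)=+1, (9|23)=+1; sign (−1)^1·+1^3·+1^5 = -1.
(a,b)_∞: sgn(-759)=−, sgn(-3289)=−, so -1.
(a,b)_3: α=5, u≡2; β=2, v≡2 (mod 3); (2|3)=-1, (2|3)=-1; sign (−1)^0·-1^2·-1^5 = -1.
(a,b)_2: α=10, β=4; u≡1, v≡7 (mod 8); ε(u)ε(v)=0·1, αω(v)=10·0, βω(u)=4·0; sum ≡ 0  ⇒  +1.
Ram(-759, -3289) = {3, 13, 23, ∞}; no ℚ_3-point on the conic.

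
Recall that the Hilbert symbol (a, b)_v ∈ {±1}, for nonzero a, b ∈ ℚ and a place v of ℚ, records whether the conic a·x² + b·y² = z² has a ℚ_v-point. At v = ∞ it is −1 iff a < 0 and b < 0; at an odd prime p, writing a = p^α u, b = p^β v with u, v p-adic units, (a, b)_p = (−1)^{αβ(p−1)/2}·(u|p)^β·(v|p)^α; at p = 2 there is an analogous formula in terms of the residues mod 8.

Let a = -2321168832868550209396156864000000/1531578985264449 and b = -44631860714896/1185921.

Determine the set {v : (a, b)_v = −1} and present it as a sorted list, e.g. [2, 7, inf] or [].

(a, b) ≡ (-31, -336854401) mod (ℚ^×)²; places V = {2, 3, 5, 7, 11, 13, 19, 29, 31, 37, 41, ∞}.
(a,b)_13: α=6, u≡5; β=3, v≡4 (mod 13); (5|13)=-1, (4|13)=+1; sign (−1)^0·-1^3·+1^6 = -1.
(a,b)_11: α=-10, u≡2; β=-4, v≡10 (mod 11); (2|11)=-1, (10|11)=-1; sign (−1)^0·-1^-4·-1^-10 = +1.
(a,b)_41: α=2, u≡31; β=1, v≡34 (mod 41); (31|41)=+1, (34|41)=-1; sign (−1)^0·+1^1·-1^2 = +1.
(a,b)_29: α=2, u≡11; β=1, v≡20 (mod 29); (11|29)=-1, (20|29)=+1; sign (−1)^0·-1^1·+1^2 = -1.
(a,b)_7: α=0, u≡4; β=2, v≡5 (mod 7); (4|7)=+1, (5|7)=-1; sign (−1)^0·+1^2·-1^0 = +1.
(a,b)_∞: sgn(-31)=−, sgn(-336854401)=−, so -1.
(a,b)_37: α=2, u≡22; β=1, v≡28 (mod 37); (22|37)=-1, (28|37)=+1; sign (−1)^0·-1^1·+1^2 = -1.
(a,b)_3: α=-10, u≡2; β=-4, v≡2 (mod 3); (2|3)=-1, (2|3)=-1; sign (−1)^0·-1^-4·-1^-10 = +1.
(a,b)_19: α=4, u≡4; β=1, v≡11 (mod 19); (4|19)=+1, (11|19)=+1; sign (−1)^0·+1^1·+1^4 = +1.
(a,b)_5: α=6, u≡1; β=0, v≡4 (mod 5); (1|5)=+1, (4|5)=+1; sign (−1)^0·+1^0·+1^6 = +1.
(a,b)_2: α=12, β=4; u≡1, v≡7 (mod 8); ε(u)ε(v)=0·1, αω(v)=12·0, βω(u)=4·0; sum ≡ 0  ⇒  +1.
(a,b)_31: α=3, u≡3; β=1, v≡16 (mod 31); (3|31)=-1, (16|31)=+1; sign (−1)^1·-1^1·+1^3 = +1.
(-31, -336854401 / ℚ) ramifies at {13, 29, 37, ∞}: a division algebra.

[13, 29, 37, inf]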